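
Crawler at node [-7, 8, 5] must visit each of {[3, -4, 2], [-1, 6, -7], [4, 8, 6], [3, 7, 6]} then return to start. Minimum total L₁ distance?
72
(one optimal route: (-7, 8, 5) → (-1, 6, -7) → (3, -4, 2) → (3, 7, 6) → (4, 8, 6) → (-7, 8, 5))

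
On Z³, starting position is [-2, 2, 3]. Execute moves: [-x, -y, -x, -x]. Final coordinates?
(-5, 1, 3)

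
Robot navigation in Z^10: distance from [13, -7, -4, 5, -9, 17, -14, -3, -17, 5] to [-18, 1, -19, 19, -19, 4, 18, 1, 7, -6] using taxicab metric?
162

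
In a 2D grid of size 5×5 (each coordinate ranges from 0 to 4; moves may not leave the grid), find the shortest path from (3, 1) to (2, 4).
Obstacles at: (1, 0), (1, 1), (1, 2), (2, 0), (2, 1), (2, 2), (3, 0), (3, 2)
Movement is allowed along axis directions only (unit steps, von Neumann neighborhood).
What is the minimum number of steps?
6
(one shortest path: (3, 1) → (4, 1) → (4, 2) → (4, 3) → (3, 3) → (2, 3) → (2, 4))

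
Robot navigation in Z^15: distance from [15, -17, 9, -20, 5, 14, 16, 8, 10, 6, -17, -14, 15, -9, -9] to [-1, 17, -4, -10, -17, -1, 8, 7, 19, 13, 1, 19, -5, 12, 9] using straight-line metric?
71.854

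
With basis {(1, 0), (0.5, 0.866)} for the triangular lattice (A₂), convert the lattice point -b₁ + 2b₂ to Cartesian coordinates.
(0, 1.732)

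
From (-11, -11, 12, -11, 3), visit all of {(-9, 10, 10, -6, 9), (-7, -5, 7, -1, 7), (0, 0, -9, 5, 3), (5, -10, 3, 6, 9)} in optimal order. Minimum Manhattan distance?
127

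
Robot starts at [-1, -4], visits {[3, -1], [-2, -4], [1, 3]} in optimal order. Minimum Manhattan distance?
15
(one optimal route: (-1, -4) → (-2, -4) → (3, -1) → (1, 3))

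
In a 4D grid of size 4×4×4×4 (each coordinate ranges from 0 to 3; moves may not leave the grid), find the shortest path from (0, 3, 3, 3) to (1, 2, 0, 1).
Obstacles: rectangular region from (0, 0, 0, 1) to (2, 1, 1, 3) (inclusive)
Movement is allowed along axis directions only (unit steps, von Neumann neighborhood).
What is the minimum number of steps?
7
(one shortest path: (0, 3, 3, 3) → (1, 3, 3, 3) → (1, 2, 3, 3) → (1, 2, 2, 3) → (1, 2, 1, 3) → (1, 2, 0, 3) → (1, 2, 0, 2) → (1, 2, 0, 1))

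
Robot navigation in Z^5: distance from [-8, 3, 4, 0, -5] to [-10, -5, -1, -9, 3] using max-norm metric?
9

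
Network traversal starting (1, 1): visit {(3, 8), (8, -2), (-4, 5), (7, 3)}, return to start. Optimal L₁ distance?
44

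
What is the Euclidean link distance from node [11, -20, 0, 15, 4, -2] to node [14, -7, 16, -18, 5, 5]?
39.6611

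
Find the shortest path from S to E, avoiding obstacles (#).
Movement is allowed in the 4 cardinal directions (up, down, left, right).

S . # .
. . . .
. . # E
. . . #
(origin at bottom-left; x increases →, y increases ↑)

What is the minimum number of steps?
5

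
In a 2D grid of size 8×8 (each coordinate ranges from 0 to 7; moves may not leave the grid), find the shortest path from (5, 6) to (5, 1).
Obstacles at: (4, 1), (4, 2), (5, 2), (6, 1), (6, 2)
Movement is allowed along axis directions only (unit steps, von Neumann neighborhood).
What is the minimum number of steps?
11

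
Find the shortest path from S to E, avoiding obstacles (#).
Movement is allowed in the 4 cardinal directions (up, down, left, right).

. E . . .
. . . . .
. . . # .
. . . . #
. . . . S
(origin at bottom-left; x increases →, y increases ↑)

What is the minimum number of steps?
7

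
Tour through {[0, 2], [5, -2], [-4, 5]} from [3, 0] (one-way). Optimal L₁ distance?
20
(one optimal route: (3, 0) → (5, -2) → (0, 2) → (-4, 5))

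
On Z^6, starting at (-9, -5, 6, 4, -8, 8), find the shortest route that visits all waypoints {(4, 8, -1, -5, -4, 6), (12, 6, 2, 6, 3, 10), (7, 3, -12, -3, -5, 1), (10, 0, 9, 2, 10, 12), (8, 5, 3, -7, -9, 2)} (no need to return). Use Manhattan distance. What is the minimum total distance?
163
(one optimal route: (-9, -5, 6, 4, -8, 8) → (10, 0, 9, 2, 10, 12) → (12, 6, 2, 6, 3, 10) → (4, 8, -1, -5, -4, 6) → (8, 5, 3, -7, -9, 2) → (7, 3, -12, -3, -5, 1))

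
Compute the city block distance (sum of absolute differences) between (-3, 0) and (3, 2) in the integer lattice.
8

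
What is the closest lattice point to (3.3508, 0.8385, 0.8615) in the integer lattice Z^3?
(3, 1, 1)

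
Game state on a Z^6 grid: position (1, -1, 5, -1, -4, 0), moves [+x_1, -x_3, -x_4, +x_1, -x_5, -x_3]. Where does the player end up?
(3, -1, 3, -2, -5, 0)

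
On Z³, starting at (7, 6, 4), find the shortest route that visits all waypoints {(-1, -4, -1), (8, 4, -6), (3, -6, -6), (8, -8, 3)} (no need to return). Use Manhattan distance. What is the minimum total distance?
56
(one optimal route: (7, 6, 4) → (8, 4, -6) → (3, -6, -6) → (-1, -4, -1) → (8, -8, 3))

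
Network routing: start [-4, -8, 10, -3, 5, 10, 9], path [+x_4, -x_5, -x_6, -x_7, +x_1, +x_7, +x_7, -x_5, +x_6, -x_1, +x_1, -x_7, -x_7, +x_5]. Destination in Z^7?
(-3, -8, 10, -2, 4, 10, 8)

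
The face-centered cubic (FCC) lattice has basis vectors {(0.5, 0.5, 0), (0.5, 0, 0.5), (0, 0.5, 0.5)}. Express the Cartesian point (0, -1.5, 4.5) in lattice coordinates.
-6b₁ + 6b₂ + 3b₃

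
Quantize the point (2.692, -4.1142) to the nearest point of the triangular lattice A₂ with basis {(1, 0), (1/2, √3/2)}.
(2.5, -4.33)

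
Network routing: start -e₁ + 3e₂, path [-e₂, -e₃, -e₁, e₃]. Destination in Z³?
(-2, 2, 0)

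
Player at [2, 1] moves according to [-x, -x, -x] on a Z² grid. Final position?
(-1, 1)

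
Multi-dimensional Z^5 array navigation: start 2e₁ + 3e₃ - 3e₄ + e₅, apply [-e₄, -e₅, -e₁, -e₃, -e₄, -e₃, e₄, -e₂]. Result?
(1, -1, 1, -4, 0)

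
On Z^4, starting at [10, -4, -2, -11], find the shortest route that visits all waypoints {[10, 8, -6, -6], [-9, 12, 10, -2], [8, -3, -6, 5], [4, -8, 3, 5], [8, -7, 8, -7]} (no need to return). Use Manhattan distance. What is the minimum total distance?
126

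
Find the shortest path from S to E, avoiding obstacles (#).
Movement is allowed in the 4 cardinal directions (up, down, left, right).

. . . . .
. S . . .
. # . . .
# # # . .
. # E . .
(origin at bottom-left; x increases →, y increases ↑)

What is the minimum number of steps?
6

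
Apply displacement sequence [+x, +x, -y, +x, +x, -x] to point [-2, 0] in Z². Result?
(1, -1)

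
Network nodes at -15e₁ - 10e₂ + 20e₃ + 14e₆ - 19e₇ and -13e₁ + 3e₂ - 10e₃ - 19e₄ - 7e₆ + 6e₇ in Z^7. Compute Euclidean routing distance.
50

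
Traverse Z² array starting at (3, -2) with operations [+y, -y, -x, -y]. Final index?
(2, -3)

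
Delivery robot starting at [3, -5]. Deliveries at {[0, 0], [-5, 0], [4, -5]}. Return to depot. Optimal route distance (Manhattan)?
28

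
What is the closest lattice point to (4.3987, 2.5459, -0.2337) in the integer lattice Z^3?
(4, 3, 0)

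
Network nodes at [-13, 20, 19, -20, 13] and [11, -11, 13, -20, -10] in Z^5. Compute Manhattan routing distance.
84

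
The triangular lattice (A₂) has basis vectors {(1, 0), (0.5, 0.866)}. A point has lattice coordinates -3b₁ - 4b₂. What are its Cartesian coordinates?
(-5, -3.464)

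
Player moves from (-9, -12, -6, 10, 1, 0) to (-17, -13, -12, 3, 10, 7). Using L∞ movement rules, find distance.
9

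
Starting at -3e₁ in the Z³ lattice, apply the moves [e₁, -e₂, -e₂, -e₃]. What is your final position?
(-2, -2, -1)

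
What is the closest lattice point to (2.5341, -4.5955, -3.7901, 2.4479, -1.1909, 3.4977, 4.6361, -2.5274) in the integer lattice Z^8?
(3, -5, -4, 2, -1, 3, 5, -3)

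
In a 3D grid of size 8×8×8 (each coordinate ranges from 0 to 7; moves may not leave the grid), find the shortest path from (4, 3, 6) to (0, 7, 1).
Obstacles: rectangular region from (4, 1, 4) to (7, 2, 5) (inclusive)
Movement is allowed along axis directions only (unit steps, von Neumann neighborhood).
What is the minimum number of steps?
13
(one shortest path: (4, 3, 6) → (3, 3, 6) → (2, 3, 6) → (1, 3, 6) → (0, 3, 6) → (0, 4, 6) → (0, 5, 6) → (0, 6, 6) → (0, 7, 6) → (0, 7, 5) → (0, 7, 4) → (0, 7, 3) → (0, 7, 2) → (0, 7, 1))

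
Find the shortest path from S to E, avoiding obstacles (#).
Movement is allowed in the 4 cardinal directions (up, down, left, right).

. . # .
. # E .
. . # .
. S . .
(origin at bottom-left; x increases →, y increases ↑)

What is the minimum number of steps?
5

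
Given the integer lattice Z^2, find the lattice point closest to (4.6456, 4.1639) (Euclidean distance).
(5, 4)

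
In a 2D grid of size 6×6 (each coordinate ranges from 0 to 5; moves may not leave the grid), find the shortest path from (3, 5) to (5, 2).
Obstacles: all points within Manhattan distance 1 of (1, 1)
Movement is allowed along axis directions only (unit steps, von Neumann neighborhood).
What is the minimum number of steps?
5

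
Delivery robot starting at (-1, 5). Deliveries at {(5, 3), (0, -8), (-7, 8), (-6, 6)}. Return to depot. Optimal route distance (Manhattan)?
56
(one optimal route: (-1, 5) → (5, 3) → (0, -8) → (-7, 8) → (-6, 6) → (-1, 5))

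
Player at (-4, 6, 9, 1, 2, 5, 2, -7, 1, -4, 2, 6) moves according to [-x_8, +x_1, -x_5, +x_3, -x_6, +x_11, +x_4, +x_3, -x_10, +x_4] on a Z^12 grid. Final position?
(-3, 6, 11, 3, 1, 4, 2, -8, 1, -5, 3, 6)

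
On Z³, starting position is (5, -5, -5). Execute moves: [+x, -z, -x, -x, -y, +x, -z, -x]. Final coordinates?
(4, -6, -7)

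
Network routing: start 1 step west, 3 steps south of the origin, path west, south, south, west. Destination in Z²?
(-3, -5)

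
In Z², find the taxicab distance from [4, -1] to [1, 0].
4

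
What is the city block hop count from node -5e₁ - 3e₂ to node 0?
8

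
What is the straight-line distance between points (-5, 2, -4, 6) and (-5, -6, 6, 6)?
12.8062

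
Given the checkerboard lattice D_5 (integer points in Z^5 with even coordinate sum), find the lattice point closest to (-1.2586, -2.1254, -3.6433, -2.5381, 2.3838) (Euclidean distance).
(-1, -2, -4, -3, 2)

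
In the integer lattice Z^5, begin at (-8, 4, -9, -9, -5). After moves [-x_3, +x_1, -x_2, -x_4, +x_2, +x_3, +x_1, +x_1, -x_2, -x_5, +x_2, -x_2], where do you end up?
(-5, 3, -9, -10, -6)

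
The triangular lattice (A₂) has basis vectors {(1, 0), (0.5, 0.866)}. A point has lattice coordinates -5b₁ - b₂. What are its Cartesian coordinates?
(-5.5, -0.866)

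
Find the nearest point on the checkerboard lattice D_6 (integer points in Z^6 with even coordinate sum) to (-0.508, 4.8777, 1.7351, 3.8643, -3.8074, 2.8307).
(0, 5, 2, 4, -4, 3)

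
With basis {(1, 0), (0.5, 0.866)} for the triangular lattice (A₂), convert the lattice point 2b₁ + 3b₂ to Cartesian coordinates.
(3.5, 2.598)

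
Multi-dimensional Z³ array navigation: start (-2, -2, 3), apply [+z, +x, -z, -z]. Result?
(-1, -2, 2)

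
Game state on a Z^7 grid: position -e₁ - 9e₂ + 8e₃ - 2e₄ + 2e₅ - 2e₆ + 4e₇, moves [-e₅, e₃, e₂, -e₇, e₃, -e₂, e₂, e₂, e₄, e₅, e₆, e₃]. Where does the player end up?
(-1, -7, 11, -1, 2, -1, 3)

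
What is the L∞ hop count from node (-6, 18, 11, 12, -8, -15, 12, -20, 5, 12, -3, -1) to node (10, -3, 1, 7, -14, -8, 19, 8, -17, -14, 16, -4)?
28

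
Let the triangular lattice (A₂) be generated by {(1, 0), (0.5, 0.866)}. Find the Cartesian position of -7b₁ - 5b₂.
(-9.5, -4.33)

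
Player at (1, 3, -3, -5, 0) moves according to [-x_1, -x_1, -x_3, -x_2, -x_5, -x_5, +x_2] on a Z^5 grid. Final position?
(-1, 3, -4, -5, -2)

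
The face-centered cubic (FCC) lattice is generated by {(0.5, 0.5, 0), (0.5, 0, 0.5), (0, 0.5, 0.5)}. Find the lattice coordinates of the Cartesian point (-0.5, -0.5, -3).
2b₁ - 3b₂ - 3b₃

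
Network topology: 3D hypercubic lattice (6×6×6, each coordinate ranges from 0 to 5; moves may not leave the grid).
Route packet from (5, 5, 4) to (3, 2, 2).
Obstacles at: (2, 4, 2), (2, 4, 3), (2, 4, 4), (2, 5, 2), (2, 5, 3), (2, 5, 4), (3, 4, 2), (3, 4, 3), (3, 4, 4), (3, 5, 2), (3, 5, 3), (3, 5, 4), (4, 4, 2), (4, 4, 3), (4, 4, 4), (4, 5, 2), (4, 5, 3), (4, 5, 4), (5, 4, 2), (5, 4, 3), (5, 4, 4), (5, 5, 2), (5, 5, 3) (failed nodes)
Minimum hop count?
9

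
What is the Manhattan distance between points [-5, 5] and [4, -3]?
17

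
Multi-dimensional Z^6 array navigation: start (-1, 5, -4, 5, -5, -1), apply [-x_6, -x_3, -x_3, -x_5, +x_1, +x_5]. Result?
(0, 5, -6, 5, -5, -2)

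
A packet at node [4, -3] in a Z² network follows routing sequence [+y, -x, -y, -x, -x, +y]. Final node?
(1, -2)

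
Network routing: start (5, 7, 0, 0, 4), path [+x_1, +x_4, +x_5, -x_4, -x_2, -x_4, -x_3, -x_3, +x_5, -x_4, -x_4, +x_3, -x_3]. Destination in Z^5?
(6, 6, -2, -3, 6)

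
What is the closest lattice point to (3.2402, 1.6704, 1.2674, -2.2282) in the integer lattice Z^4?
(3, 2, 1, -2)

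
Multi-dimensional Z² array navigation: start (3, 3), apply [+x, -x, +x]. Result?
(4, 3)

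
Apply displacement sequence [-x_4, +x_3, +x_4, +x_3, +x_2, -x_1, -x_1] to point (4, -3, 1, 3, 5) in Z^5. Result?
(2, -2, 3, 3, 5)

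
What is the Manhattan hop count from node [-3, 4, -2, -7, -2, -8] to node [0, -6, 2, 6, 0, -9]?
33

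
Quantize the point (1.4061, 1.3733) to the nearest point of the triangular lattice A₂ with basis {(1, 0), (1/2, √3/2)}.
(1.5, 0.866)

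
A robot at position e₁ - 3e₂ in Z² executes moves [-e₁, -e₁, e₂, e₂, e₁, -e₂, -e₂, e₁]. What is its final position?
(1, -3)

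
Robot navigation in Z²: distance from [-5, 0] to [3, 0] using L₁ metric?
8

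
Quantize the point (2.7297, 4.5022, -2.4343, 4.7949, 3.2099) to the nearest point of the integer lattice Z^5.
(3, 5, -2, 5, 3)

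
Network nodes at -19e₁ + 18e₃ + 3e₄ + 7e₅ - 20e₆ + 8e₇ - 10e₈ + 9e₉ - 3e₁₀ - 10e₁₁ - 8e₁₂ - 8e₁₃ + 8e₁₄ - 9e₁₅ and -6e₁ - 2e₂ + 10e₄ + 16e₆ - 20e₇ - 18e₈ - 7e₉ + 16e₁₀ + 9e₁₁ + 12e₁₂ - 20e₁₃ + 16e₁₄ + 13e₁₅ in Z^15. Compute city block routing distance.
235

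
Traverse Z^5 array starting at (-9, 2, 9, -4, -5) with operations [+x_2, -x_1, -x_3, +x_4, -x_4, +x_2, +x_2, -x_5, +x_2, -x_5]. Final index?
(-10, 6, 8, -4, -7)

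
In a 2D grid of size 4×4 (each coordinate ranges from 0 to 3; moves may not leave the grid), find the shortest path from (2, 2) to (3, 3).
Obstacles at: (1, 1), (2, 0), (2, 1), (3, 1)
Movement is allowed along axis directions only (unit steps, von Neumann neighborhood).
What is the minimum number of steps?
2
(one shortest path: (2, 2) → (3, 2) → (3, 3))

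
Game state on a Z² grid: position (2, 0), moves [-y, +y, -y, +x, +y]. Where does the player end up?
(3, 0)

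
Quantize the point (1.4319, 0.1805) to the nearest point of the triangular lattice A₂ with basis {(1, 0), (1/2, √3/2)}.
(1, 0)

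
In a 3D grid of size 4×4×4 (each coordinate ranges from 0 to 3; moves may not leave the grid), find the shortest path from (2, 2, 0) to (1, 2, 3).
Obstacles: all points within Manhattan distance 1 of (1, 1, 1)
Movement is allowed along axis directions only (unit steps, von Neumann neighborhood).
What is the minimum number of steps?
4
(one shortest path: (2, 2, 0) → (2, 2, 1) → (2, 2, 2) → (1, 2, 2) → (1, 2, 3))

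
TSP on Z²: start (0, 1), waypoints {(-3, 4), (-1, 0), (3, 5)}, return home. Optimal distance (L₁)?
22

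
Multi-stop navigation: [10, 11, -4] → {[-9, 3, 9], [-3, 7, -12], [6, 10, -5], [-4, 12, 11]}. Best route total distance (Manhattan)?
70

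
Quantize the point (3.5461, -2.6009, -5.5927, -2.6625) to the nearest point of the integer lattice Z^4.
(4, -3, -6, -3)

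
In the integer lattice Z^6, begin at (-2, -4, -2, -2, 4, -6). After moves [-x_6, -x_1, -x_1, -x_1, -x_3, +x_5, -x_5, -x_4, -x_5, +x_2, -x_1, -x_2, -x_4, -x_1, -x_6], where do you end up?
(-7, -4, -3, -4, 3, -8)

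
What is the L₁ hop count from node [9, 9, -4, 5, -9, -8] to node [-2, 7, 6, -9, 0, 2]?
56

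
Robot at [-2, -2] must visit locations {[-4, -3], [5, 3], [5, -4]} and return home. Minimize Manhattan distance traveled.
32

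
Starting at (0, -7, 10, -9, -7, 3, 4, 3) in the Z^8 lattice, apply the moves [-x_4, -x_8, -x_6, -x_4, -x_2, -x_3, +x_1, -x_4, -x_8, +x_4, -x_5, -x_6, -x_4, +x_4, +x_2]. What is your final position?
(1, -7, 9, -11, -8, 1, 4, 1)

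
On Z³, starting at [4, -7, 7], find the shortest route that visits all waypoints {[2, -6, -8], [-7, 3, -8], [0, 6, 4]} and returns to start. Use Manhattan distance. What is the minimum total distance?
78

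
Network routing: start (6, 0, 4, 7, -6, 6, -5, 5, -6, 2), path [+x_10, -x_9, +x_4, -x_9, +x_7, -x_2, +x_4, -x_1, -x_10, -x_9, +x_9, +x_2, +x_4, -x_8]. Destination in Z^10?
(5, 0, 4, 10, -6, 6, -4, 4, -8, 2)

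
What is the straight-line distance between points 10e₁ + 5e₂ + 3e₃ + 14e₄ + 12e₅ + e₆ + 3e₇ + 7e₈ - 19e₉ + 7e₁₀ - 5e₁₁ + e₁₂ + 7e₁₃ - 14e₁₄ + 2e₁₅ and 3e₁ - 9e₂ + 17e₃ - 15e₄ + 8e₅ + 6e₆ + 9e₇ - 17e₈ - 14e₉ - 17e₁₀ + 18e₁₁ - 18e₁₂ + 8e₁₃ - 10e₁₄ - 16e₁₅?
61.3759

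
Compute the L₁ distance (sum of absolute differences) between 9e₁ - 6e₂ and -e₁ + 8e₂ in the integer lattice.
24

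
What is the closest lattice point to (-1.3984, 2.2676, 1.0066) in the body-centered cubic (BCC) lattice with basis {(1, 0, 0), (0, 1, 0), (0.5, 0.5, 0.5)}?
(-1, 2, 1)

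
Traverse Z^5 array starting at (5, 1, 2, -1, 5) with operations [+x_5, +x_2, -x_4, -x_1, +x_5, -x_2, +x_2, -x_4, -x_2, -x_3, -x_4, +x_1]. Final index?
(5, 1, 1, -4, 7)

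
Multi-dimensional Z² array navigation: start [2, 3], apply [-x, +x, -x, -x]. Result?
(0, 3)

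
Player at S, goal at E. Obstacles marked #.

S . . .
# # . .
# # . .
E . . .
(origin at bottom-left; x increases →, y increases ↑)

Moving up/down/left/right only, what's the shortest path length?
7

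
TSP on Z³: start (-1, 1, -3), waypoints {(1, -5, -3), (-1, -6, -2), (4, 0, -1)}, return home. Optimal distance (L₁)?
30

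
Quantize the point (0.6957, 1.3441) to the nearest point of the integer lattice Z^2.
(1, 1)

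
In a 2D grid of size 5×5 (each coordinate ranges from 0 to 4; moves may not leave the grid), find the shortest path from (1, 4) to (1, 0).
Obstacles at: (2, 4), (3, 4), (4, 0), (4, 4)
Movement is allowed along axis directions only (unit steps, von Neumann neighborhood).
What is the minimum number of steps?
4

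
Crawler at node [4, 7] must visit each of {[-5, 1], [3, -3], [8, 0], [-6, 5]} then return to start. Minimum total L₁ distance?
48
(one optimal route: (4, 7) → (8, 0) → (3, -3) → (-5, 1) → (-6, 5) → (4, 7))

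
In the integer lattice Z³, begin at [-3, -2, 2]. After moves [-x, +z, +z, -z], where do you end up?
(-4, -2, 3)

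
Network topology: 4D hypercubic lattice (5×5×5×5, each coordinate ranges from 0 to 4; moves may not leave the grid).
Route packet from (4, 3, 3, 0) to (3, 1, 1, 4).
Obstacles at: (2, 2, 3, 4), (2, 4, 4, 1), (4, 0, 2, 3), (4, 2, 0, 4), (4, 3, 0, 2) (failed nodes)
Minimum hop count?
9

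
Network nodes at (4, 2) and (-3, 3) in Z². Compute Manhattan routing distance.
8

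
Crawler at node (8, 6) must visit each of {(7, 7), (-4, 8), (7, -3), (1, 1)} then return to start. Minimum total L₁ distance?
46
(one optimal route: (8, 6) → (7, 7) → (-4, 8) → (1, 1) → (7, -3) → (8, 6))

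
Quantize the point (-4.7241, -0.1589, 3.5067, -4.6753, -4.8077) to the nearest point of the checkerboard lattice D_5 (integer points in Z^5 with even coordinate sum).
(-5, 0, 3, -5, -5)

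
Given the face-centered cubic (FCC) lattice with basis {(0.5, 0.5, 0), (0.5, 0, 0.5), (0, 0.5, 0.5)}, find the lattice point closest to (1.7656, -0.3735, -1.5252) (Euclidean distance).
(2, -0.5, -1.5)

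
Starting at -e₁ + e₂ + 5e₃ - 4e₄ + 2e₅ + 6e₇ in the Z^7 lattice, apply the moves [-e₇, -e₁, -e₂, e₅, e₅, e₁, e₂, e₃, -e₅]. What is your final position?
(-1, 1, 6, -4, 3, 0, 5)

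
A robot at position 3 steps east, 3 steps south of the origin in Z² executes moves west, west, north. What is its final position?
(1, -2)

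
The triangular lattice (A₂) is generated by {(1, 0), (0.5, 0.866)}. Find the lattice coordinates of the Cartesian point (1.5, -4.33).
4b₁ - 5b₂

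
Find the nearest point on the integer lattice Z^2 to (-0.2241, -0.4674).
(0, 0)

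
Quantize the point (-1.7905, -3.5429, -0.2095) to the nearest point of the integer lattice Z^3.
(-2, -4, 0)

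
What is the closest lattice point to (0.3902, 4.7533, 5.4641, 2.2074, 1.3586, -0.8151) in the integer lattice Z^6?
(0, 5, 5, 2, 1, -1)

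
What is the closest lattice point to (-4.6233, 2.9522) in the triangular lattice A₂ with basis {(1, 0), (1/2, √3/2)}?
(-4.5, 2.598)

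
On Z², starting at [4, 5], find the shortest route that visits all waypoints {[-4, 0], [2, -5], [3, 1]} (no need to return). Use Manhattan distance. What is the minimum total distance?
23
(one optimal route: (4, 5) → (3, 1) → (2, -5) → (-4, 0))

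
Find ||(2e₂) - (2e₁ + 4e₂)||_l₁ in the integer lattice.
4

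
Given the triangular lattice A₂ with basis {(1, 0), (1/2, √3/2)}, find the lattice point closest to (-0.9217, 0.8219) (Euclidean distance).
(-0.5, 0.866)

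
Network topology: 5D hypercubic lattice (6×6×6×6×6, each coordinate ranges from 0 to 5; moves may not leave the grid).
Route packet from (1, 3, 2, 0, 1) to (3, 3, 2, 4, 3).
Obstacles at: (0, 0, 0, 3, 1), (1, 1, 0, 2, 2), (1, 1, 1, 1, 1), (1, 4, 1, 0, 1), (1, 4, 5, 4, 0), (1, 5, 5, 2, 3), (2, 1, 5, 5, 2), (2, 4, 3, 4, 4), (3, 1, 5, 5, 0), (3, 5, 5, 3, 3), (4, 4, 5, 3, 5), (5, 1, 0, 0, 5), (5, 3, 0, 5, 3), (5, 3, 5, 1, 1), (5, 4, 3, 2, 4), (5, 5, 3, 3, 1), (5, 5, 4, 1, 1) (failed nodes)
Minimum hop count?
8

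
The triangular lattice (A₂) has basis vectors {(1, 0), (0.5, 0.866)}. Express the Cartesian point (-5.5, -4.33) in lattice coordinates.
-3b₁ - 5b₂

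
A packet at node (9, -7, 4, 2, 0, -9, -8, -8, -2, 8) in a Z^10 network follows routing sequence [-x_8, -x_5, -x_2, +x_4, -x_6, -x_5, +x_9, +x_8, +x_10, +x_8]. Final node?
(9, -8, 4, 3, -2, -10, -8, -7, -1, 9)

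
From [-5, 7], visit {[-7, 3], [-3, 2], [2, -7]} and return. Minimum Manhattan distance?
46
(one optimal route: (-5, 7) → (-7, 3) → (-3, 2) → (2, -7) → (-5, 7))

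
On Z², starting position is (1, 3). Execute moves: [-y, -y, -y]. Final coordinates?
(1, 0)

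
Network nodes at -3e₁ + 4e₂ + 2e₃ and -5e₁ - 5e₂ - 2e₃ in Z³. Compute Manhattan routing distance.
15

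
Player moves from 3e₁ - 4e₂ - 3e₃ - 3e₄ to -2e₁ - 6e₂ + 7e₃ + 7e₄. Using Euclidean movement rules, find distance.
15.1327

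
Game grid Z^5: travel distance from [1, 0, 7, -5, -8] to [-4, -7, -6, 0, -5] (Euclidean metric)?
16.6433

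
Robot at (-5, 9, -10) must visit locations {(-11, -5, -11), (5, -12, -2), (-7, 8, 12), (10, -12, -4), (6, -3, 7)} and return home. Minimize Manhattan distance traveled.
136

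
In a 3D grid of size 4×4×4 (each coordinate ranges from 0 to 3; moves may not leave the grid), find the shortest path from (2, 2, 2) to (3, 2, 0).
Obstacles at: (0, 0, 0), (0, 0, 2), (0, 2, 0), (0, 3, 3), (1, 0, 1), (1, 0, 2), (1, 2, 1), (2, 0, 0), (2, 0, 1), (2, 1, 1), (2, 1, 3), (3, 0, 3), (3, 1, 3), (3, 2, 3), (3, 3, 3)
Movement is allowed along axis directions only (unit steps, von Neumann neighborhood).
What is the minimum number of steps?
3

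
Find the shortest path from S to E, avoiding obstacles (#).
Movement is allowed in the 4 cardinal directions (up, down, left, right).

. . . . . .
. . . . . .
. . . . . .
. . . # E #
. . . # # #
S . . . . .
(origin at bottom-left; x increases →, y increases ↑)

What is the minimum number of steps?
8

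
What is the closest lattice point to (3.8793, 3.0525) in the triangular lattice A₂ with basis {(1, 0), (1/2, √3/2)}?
(4, 3.464)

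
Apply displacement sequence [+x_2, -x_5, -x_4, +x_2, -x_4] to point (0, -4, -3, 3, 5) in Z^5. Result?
(0, -2, -3, 1, 4)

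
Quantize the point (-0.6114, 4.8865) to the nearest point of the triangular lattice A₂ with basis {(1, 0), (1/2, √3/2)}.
(-1, 5.196)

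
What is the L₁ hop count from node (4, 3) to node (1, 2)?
4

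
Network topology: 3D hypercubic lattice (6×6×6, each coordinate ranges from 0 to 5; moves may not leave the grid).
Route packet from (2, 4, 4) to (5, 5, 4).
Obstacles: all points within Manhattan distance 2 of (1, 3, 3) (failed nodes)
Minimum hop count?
4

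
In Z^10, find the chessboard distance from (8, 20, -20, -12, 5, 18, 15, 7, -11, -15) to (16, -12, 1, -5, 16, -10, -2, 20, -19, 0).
32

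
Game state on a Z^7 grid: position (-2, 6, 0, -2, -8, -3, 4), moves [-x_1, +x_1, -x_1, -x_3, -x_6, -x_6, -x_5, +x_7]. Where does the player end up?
(-3, 6, -1, -2, -9, -5, 5)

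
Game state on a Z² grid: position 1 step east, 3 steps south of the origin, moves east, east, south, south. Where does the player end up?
(3, -5)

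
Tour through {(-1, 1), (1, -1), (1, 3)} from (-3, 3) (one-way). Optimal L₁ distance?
12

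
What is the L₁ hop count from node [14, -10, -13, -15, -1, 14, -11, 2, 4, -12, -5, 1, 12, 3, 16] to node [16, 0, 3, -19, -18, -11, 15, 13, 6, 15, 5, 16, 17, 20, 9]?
194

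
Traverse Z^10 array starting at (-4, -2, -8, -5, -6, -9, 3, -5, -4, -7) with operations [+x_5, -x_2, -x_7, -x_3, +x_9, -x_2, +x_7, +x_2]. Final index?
(-4, -3, -9, -5, -5, -9, 3, -5, -3, -7)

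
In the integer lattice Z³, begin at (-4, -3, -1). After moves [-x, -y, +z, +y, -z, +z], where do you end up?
(-5, -3, 0)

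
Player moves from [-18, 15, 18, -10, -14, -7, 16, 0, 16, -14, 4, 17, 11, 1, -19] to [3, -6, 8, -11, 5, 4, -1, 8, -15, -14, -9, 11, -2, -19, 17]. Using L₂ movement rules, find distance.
69.6348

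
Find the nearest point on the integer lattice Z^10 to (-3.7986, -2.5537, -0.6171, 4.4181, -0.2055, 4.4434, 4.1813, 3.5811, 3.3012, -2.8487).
(-4, -3, -1, 4, 0, 4, 4, 4, 3, -3)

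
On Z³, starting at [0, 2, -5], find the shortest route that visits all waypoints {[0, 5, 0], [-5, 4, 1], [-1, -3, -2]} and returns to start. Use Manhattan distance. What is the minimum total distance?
38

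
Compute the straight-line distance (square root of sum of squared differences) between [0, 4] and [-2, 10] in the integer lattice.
6.32456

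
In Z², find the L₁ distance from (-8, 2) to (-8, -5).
7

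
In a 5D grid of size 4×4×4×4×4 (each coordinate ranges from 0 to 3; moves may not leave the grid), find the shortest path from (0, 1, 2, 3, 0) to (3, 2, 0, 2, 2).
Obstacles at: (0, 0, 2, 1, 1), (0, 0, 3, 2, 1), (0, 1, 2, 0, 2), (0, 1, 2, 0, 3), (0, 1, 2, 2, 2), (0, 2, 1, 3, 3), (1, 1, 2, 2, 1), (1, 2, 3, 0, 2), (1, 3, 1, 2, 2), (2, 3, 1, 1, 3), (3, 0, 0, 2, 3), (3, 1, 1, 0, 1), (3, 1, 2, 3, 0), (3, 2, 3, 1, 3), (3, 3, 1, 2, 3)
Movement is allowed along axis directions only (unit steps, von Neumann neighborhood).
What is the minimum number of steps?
9
(one shortest path: (0, 1, 2, 3, 0) → (1, 1, 2, 3, 0) → (2, 1, 2, 3, 0) → (2, 2, 2, 3, 0) → (3, 2, 2, 3, 0) → (3, 2, 1, 3, 0) → (3, 2, 0, 3, 0) → (3, 2, 0, 2, 0) → (3, 2, 0, 2, 1) → (3, 2, 0, 2, 2))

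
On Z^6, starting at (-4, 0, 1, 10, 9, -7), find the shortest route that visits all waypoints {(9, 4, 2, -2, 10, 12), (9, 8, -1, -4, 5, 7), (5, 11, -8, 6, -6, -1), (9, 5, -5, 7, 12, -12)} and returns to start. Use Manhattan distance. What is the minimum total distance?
190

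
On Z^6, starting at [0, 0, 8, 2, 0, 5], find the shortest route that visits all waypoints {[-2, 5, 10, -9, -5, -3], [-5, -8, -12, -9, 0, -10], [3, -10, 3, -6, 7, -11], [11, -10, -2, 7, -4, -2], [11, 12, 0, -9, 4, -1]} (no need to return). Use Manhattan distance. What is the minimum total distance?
205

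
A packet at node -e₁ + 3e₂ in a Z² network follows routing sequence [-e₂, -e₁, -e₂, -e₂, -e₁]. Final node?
(-3, 0)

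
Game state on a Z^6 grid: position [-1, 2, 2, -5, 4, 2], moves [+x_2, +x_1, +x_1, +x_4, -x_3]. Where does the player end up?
(1, 3, 1, -4, 4, 2)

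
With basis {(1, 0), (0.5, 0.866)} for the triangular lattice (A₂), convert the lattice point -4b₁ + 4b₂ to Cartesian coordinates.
(-2, 3.464)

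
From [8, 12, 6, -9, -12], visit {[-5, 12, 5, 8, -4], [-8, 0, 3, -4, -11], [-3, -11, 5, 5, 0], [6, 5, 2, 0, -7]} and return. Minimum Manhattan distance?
164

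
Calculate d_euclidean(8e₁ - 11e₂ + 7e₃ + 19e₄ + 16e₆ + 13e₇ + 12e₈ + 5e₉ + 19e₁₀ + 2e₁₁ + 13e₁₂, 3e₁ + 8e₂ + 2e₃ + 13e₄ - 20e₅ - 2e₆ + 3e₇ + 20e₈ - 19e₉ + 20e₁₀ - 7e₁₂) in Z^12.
48.1248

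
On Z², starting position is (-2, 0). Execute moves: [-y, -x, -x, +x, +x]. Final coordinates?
(-2, -1)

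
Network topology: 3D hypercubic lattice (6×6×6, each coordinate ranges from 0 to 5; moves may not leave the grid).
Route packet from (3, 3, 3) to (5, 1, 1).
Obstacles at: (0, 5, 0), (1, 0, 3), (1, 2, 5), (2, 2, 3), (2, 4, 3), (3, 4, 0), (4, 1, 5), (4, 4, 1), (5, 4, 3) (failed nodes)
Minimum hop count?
6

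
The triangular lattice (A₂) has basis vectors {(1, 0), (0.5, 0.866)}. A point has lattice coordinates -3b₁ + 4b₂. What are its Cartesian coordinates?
(-1, 3.464)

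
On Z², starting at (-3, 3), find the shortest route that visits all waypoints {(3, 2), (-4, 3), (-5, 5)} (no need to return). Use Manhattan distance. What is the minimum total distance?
15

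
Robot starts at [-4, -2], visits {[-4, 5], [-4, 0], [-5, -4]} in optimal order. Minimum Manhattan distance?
13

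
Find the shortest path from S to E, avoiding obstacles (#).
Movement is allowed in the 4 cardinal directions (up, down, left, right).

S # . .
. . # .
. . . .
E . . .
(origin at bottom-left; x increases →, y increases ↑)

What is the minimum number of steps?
3
(one shortest path: (0, 3) → (0, 2) → (0, 1) → (0, 0))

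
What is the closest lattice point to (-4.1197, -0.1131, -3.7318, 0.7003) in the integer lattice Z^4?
(-4, 0, -4, 1)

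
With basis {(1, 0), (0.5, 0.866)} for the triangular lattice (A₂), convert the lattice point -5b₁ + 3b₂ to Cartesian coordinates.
(-3.5, 2.598)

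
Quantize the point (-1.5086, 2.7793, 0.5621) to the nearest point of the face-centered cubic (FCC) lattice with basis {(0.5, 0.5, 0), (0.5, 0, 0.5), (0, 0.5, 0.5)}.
(-1.5, 3, 0.5)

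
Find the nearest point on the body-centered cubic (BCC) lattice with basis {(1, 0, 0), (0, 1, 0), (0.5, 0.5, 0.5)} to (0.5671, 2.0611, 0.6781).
(0.5, 2.5, 0.5)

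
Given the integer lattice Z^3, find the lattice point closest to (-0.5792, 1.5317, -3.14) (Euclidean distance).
(-1, 2, -3)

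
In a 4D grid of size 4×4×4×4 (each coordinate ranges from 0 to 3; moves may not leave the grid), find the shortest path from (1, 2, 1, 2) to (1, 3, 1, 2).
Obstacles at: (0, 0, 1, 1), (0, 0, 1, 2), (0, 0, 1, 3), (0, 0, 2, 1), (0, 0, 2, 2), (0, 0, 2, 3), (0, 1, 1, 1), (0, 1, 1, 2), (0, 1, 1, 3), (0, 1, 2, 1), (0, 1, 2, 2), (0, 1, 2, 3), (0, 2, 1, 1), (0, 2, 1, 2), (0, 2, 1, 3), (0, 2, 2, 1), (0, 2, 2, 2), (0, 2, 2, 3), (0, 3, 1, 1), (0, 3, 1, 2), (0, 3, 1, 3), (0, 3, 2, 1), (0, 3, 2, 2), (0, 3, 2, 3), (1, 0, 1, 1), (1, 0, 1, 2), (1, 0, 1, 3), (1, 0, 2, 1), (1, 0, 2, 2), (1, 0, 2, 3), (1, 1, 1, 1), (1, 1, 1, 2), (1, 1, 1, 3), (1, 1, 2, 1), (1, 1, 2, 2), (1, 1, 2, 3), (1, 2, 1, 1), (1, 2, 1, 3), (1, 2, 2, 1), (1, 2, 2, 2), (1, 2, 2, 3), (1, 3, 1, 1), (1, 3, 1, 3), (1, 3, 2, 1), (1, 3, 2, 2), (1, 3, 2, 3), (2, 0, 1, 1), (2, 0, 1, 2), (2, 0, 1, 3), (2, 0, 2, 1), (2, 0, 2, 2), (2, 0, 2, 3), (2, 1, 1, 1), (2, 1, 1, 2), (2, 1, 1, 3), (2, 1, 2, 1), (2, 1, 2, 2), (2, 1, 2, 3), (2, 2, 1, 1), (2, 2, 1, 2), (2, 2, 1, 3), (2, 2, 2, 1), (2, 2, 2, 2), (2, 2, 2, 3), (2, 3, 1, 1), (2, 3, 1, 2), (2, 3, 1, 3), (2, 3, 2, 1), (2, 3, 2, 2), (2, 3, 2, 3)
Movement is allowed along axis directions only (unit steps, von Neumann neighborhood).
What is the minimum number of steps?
1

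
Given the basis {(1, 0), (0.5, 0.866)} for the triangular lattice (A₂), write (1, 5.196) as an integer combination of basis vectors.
-2b₁ + 6b₂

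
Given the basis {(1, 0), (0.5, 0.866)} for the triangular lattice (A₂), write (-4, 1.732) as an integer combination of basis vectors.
-5b₁ + 2b₂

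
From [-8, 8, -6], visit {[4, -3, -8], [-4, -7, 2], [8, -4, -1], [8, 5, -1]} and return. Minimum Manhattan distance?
94
(one optimal route: (-8, 8, -6) → (-4, -7, 2) → (4, -3, -8) → (8, -4, -1) → (8, 5, -1) → (-8, 8, -6))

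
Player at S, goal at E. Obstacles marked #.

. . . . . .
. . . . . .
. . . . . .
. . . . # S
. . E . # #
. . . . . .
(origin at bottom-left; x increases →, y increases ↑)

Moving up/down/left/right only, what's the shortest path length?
6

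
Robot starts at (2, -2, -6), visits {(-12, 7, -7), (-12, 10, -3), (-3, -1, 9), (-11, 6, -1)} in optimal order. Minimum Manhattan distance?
60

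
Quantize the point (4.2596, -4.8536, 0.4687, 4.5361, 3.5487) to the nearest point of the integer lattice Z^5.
(4, -5, 0, 5, 4)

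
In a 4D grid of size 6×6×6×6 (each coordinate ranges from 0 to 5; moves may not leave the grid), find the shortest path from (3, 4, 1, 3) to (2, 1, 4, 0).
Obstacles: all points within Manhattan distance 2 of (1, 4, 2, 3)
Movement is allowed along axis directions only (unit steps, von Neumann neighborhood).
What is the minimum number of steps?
10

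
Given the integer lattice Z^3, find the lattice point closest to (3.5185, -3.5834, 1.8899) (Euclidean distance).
(4, -4, 2)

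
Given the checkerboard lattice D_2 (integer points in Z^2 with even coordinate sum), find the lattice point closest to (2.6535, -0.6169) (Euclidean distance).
(3, -1)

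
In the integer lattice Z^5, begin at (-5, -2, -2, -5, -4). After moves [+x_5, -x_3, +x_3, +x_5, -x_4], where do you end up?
(-5, -2, -2, -6, -2)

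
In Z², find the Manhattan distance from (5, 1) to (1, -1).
6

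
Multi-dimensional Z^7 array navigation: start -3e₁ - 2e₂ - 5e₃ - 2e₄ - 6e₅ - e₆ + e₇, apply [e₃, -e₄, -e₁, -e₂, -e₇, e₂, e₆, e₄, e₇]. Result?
(-4, -2, -4, -2, -6, 0, 1)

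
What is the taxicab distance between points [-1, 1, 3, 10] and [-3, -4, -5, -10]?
35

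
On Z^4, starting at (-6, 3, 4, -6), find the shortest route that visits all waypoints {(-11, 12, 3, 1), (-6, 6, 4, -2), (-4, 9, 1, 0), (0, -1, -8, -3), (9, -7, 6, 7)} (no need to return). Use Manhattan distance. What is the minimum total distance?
100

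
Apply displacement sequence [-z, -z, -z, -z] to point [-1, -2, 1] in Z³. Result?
(-1, -2, -3)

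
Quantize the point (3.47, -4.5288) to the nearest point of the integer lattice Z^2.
(3, -5)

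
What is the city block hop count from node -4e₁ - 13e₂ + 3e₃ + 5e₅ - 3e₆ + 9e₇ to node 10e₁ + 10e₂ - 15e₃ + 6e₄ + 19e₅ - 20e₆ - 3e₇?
104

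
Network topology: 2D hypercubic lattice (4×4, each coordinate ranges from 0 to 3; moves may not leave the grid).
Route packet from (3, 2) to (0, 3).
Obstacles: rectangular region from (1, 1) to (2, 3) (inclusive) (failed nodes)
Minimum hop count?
8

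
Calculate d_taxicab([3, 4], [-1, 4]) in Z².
4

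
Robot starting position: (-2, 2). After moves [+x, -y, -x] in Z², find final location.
(-2, 1)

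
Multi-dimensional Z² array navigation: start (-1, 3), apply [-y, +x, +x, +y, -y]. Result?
(1, 2)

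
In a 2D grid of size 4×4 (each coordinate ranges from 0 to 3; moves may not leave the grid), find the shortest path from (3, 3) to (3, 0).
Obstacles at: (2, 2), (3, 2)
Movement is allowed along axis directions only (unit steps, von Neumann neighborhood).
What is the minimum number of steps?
7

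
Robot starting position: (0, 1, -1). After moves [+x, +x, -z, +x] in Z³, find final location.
(3, 1, -2)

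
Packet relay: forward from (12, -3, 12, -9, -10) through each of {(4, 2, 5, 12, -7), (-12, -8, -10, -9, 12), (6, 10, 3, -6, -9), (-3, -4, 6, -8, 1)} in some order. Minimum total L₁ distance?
147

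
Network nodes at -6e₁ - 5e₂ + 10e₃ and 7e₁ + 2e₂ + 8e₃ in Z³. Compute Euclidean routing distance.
14.8997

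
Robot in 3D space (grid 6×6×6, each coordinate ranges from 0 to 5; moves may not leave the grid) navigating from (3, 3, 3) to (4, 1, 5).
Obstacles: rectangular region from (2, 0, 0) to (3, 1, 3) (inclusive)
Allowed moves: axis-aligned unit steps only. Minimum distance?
5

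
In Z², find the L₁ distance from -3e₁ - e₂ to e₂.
5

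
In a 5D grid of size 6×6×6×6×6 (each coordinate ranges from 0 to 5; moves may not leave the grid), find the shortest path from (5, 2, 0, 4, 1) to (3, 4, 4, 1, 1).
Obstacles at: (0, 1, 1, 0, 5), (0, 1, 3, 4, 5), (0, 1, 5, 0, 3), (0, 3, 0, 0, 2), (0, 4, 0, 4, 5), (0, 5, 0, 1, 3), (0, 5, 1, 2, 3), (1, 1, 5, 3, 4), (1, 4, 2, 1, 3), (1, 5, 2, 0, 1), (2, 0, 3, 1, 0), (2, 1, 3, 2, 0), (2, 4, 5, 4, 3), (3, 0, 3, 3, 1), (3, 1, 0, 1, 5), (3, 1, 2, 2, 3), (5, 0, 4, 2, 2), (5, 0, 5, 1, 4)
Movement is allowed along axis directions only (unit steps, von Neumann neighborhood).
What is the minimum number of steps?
11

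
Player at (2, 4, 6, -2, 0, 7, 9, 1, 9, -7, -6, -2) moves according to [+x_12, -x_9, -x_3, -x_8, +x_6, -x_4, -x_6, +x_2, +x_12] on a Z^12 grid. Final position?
(2, 5, 5, -3, 0, 7, 9, 0, 8, -7, -6, 0)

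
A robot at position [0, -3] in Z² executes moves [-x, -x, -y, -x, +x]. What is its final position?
(-2, -4)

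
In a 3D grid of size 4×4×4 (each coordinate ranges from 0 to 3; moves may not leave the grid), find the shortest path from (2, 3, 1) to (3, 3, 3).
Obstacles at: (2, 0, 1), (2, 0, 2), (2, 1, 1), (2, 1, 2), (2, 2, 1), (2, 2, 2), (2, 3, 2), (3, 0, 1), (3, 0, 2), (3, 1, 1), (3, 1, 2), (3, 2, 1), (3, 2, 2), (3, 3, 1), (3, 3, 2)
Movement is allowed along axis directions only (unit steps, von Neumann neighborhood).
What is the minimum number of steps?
5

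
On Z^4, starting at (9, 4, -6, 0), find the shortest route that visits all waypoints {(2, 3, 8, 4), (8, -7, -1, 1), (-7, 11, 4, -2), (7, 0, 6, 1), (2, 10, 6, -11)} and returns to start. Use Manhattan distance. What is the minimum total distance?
126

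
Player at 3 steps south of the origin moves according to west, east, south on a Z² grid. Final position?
(0, -4)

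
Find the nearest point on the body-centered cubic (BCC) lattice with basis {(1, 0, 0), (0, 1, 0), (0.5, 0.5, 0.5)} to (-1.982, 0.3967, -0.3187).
(-2, 0, 0)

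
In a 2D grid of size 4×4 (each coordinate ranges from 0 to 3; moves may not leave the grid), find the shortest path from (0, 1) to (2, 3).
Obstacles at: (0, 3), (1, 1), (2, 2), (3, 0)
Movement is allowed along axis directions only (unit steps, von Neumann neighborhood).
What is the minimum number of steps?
4
(one shortest path: (0, 1) → (0, 2) → (1, 2) → (1, 3) → (2, 3))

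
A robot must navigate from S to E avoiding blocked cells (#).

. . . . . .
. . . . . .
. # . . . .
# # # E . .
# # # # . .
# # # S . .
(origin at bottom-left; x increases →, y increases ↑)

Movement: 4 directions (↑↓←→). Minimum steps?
4
(one shortest path: (3, 0) → (4, 0) → (4, 1) → (4, 2) → (3, 2))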